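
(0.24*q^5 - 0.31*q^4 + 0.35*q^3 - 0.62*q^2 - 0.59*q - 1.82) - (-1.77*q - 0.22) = 0.24*q^5 - 0.31*q^4 + 0.35*q^3 - 0.62*q^2 + 1.18*q - 1.6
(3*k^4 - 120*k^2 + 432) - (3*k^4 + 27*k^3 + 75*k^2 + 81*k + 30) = -27*k^3 - 195*k^2 - 81*k + 402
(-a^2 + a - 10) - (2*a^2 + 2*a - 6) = -3*a^2 - a - 4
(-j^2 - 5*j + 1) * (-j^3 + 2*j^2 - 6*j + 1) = j^5 + 3*j^4 - 5*j^3 + 31*j^2 - 11*j + 1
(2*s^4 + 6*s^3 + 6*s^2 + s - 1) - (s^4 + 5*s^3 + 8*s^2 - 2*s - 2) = s^4 + s^3 - 2*s^2 + 3*s + 1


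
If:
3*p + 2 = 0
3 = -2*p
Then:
No Solution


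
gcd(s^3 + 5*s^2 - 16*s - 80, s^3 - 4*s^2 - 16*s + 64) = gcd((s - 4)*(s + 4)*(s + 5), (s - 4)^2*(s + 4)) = s^2 - 16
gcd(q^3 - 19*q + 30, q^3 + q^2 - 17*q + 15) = q^2 + 2*q - 15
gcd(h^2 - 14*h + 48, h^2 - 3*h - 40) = h - 8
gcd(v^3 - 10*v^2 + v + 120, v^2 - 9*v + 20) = v - 5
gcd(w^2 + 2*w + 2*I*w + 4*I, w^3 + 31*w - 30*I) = 1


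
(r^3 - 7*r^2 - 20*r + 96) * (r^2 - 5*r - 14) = r^5 - 12*r^4 + r^3 + 294*r^2 - 200*r - 1344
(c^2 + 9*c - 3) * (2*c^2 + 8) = 2*c^4 + 18*c^3 + 2*c^2 + 72*c - 24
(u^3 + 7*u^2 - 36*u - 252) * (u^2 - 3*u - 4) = u^5 + 4*u^4 - 61*u^3 - 172*u^2 + 900*u + 1008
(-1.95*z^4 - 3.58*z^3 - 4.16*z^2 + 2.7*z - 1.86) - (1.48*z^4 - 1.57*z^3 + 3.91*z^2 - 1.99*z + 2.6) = -3.43*z^4 - 2.01*z^3 - 8.07*z^2 + 4.69*z - 4.46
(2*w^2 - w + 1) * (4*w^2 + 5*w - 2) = 8*w^4 + 6*w^3 - 5*w^2 + 7*w - 2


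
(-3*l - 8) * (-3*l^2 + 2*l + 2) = 9*l^3 + 18*l^2 - 22*l - 16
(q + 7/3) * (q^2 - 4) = q^3 + 7*q^2/3 - 4*q - 28/3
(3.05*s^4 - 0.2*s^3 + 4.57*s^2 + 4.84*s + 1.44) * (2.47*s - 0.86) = 7.5335*s^5 - 3.117*s^4 + 11.4599*s^3 + 8.0246*s^2 - 0.6056*s - 1.2384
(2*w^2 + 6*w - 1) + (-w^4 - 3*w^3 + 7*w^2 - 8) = -w^4 - 3*w^3 + 9*w^2 + 6*w - 9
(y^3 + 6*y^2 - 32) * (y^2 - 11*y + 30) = y^5 - 5*y^4 - 36*y^3 + 148*y^2 + 352*y - 960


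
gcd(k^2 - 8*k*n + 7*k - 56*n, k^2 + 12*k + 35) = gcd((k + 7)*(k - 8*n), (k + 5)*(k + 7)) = k + 7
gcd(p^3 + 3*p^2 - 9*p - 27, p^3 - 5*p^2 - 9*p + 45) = p^2 - 9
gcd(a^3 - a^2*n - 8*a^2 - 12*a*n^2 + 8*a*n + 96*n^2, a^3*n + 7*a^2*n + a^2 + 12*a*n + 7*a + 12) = 1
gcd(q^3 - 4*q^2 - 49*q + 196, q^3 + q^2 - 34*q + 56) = q^2 + 3*q - 28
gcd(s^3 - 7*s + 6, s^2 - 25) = 1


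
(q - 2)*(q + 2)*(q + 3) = q^3 + 3*q^2 - 4*q - 12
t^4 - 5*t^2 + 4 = (t - 2)*(t - 1)*(t + 1)*(t + 2)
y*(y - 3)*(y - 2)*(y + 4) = y^4 - y^3 - 14*y^2 + 24*y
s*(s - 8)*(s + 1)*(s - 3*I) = s^4 - 7*s^3 - 3*I*s^3 - 8*s^2 + 21*I*s^2 + 24*I*s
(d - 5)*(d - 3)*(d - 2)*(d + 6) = d^4 - 4*d^3 - 29*d^2 + 156*d - 180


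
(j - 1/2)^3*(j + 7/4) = j^4 + j^3/4 - 15*j^2/8 + 19*j/16 - 7/32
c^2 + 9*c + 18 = (c + 3)*(c + 6)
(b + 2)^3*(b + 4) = b^4 + 10*b^3 + 36*b^2 + 56*b + 32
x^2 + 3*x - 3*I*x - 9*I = (x + 3)*(x - 3*I)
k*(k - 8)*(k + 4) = k^3 - 4*k^2 - 32*k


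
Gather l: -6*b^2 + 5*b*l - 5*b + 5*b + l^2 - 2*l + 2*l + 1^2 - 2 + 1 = -6*b^2 + 5*b*l + l^2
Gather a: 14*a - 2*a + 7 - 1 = 12*a + 6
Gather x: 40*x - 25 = 40*x - 25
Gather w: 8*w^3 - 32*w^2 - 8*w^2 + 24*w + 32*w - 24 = 8*w^3 - 40*w^2 + 56*w - 24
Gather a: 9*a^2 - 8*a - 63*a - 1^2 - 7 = 9*a^2 - 71*a - 8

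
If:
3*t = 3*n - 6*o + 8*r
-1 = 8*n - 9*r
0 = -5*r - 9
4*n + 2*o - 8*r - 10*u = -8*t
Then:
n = -43/20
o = -5*u/7 - 249/70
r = -9/5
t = 10*u/7 + 23/140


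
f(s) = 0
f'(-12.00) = 0.00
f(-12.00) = 0.00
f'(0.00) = 0.00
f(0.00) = 0.00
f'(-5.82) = 0.00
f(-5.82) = 0.00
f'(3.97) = 0.00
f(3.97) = 0.00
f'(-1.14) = 0.00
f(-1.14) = 0.00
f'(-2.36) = 0.00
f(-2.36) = 0.00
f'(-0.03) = 0.00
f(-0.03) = 0.00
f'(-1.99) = 0.00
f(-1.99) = 0.00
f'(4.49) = 0.00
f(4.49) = 0.00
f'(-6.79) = 0.00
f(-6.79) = 0.00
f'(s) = 0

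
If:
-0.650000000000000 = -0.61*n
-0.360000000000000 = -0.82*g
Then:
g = 0.44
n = 1.07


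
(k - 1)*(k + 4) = k^2 + 3*k - 4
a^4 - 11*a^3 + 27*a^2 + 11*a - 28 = (a - 7)*(a - 4)*(a - 1)*(a + 1)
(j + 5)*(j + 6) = j^2 + 11*j + 30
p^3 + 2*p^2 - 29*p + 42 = (p - 3)*(p - 2)*(p + 7)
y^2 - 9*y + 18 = (y - 6)*(y - 3)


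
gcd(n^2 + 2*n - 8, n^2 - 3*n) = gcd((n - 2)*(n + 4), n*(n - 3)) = 1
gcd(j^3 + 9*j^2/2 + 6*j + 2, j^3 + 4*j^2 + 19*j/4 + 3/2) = j^2 + 5*j/2 + 1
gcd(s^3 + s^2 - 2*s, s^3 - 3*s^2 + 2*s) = s^2 - s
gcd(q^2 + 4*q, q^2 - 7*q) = q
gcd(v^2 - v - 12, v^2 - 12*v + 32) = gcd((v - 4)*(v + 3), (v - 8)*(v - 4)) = v - 4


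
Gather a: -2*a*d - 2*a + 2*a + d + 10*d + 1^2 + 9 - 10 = -2*a*d + 11*d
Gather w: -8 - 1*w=-w - 8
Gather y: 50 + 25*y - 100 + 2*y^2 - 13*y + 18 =2*y^2 + 12*y - 32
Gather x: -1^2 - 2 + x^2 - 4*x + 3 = x^2 - 4*x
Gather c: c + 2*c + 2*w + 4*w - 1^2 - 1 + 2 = 3*c + 6*w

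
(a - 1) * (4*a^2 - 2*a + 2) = 4*a^3 - 6*a^2 + 4*a - 2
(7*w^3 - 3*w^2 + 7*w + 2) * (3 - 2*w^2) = -14*w^5 + 6*w^4 + 7*w^3 - 13*w^2 + 21*w + 6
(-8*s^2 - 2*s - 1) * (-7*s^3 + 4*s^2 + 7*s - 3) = 56*s^5 - 18*s^4 - 57*s^3 + 6*s^2 - s + 3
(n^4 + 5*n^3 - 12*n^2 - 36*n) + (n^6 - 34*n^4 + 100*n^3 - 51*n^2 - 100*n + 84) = n^6 - 33*n^4 + 105*n^3 - 63*n^2 - 136*n + 84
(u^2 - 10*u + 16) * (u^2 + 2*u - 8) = u^4 - 8*u^3 - 12*u^2 + 112*u - 128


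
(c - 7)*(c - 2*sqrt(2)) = c^2 - 7*c - 2*sqrt(2)*c + 14*sqrt(2)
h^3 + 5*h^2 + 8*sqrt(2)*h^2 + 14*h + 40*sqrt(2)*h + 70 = (h + 5)*(h + sqrt(2))*(h + 7*sqrt(2))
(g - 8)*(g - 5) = g^2 - 13*g + 40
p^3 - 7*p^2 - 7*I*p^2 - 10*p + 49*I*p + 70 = (p - 7)*(p - 5*I)*(p - 2*I)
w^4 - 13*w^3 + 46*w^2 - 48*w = w*(w - 8)*(w - 3)*(w - 2)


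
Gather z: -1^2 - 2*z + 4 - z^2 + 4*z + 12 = -z^2 + 2*z + 15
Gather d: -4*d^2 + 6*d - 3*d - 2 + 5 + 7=-4*d^2 + 3*d + 10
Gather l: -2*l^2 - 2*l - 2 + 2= -2*l^2 - 2*l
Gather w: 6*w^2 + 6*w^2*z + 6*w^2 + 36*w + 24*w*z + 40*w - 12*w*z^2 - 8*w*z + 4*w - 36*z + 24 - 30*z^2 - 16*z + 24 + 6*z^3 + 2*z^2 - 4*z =w^2*(6*z + 12) + w*(-12*z^2 + 16*z + 80) + 6*z^3 - 28*z^2 - 56*z + 48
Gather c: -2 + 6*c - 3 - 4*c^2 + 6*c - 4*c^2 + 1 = -8*c^2 + 12*c - 4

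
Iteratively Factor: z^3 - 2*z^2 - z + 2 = (z - 1)*(z^2 - z - 2) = (z - 2)*(z - 1)*(z + 1)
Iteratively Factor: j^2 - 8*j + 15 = (j - 5)*(j - 3)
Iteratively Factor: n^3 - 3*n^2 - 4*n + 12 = (n - 3)*(n^2 - 4) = (n - 3)*(n - 2)*(n + 2)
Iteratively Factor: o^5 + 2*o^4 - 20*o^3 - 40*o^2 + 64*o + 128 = (o + 2)*(o^4 - 20*o^2 + 64) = (o + 2)*(o + 4)*(o^3 - 4*o^2 - 4*o + 16) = (o - 2)*(o + 2)*(o + 4)*(o^2 - 2*o - 8) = (o - 2)*(o + 2)^2*(o + 4)*(o - 4)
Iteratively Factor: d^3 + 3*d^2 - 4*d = (d - 1)*(d^2 + 4*d) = (d - 1)*(d + 4)*(d)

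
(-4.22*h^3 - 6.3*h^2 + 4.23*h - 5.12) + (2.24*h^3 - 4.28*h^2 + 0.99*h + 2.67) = -1.98*h^3 - 10.58*h^2 + 5.22*h - 2.45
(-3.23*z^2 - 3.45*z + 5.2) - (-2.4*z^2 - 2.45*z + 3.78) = -0.83*z^2 - 1.0*z + 1.42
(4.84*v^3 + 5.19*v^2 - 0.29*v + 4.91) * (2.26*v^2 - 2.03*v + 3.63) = 10.9384*v^5 + 1.9042*v^4 + 6.3781*v^3 + 30.525*v^2 - 11.02*v + 17.8233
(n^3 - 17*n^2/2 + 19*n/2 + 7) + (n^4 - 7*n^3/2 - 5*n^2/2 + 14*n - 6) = n^4 - 5*n^3/2 - 11*n^2 + 47*n/2 + 1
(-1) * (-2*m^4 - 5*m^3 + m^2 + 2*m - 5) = 2*m^4 + 5*m^3 - m^2 - 2*m + 5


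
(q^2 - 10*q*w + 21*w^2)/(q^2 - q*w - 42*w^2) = (q - 3*w)/(q + 6*w)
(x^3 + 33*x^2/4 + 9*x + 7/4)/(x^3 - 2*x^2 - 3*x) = (4*x^2 + 29*x + 7)/(4*x*(x - 3))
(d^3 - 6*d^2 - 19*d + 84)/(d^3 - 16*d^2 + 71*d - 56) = (d^2 + d - 12)/(d^2 - 9*d + 8)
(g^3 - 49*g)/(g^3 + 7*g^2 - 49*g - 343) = g/(g + 7)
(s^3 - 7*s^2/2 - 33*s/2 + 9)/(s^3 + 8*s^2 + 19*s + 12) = (s^2 - 13*s/2 + 3)/(s^2 + 5*s + 4)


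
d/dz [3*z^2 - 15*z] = 6*z - 15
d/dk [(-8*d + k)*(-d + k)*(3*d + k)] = -19*d^2 - 12*d*k + 3*k^2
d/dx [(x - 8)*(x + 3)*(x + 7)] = 3*x^2 + 4*x - 59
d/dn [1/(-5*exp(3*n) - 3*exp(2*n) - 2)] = (15*exp(n) + 6)*exp(2*n)/(5*exp(3*n) + 3*exp(2*n) + 2)^2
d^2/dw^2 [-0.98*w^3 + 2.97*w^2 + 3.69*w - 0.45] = 5.94 - 5.88*w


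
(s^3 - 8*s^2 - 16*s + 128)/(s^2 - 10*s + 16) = (s^2 - 16)/(s - 2)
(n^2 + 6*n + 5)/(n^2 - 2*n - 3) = (n + 5)/(n - 3)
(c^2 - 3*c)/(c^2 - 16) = c*(c - 3)/(c^2 - 16)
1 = 1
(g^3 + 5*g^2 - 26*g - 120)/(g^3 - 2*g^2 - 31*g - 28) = (g^2 + g - 30)/(g^2 - 6*g - 7)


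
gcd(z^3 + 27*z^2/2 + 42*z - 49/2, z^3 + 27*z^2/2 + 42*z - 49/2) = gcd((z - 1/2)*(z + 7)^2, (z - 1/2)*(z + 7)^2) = z^3 + 27*z^2/2 + 42*z - 49/2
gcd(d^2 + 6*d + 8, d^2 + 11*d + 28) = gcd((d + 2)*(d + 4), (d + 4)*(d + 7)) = d + 4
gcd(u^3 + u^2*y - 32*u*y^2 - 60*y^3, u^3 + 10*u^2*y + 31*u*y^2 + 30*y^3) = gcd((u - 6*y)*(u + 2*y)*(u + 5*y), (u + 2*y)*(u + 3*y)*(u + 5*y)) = u^2 + 7*u*y + 10*y^2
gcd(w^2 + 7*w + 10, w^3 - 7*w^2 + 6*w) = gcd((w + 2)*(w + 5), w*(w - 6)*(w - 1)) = 1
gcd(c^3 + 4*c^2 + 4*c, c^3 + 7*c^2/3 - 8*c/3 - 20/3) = c^2 + 4*c + 4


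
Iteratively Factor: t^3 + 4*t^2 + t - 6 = (t + 3)*(t^2 + t - 2) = (t + 2)*(t + 3)*(t - 1)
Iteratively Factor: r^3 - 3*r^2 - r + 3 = (r - 3)*(r^2 - 1) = (r - 3)*(r - 1)*(r + 1)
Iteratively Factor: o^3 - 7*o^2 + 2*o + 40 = (o - 5)*(o^2 - 2*o - 8) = (o - 5)*(o + 2)*(o - 4)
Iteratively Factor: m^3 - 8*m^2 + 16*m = (m - 4)*(m^2 - 4*m) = m*(m - 4)*(m - 4)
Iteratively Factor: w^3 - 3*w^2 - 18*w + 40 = (w - 2)*(w^2 - w - 20) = (w - 5)*(w - 2)*(w + 4)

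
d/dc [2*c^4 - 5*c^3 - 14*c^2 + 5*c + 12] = 8*c^3 - 15*c^2 - 28*c + 5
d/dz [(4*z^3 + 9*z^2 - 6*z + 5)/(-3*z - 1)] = 3*(-8*z^3 - 13*z^2 - 6*z + 7)/(9*z^2 + 6*z + 1)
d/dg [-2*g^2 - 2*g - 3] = -4*g - 2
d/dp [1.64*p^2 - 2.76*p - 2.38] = 3.28*p - 2.76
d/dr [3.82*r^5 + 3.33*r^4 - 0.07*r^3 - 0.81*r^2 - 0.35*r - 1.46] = 19.1*r^4 + 13.32*r^3 - 0.21*r^2 - 1.62*r - 0.35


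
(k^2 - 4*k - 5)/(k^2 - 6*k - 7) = (k - 5)/(k - 7)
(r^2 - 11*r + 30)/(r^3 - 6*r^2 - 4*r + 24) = (r - 5)/(r^2 - 4)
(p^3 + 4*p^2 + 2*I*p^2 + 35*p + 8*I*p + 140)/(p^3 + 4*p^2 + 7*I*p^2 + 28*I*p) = (p - 5*I)/p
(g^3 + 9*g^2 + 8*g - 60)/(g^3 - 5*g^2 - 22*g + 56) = (g^2 + 11*g + 30)/(g^2 - 3*g - 28)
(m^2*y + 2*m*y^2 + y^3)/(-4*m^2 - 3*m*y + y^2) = y*(m + y)/(-4*m + y)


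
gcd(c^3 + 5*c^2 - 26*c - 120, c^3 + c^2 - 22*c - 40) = c^2 - c - 20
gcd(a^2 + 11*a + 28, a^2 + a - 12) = a + 4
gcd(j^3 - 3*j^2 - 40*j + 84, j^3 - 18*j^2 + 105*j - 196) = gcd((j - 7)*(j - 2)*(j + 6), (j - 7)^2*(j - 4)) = j - 7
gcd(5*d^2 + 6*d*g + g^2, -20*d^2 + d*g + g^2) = 5*d + g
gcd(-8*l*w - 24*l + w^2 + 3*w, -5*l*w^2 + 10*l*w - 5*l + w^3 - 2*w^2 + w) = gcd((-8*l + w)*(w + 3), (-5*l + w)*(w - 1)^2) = 1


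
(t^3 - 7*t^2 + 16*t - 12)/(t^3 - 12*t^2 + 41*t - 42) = (t - 2)/(t - 7)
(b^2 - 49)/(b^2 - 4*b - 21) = (b + 7)/(b + 3)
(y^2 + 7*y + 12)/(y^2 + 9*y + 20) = (y + 3)/(y + 5)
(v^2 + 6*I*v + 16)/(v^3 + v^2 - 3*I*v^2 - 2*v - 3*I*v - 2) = (v + 8*I)/(v^2 + v*(1 - I) - I)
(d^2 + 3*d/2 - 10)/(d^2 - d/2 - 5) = (d + 4)/(d + 2)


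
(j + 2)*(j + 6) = j^2 + 8*j + 12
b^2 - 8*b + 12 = (b - 6)*(b - 2)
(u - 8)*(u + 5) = u^2 - 3*u - 40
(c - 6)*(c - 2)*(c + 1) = c^3 - 7*c^2 + 4*c + 12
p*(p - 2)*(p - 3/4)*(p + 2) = p^4 - 3*p^3/4 - 4*p^2 + 3*p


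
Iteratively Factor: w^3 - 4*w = (w + 2)*(w^2 - 2*w) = (w - 2)*(w + 2)*(w)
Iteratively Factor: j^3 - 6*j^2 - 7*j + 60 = (j + 3)*(j^2 - 9*j + 20) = (j - 4)*(j + 3)*(j - 5)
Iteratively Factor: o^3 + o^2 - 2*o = (o - 1)*(o^2 + 2*o) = (o - 1)*(o + 2)*(o)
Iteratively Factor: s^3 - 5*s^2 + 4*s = (s - 1)*(s^2 - 4*s) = s*(s - 1)*(s - 4)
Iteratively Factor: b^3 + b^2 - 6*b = (b - 2)*(b^2 + 3*b) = (b - 2)*(b + 3)*(b)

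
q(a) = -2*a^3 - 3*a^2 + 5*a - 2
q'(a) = -6*a^2 - 6*a + 5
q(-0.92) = -7.58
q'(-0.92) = 5.44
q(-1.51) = -9.50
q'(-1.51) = 0.38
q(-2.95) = 8.49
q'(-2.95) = -29.52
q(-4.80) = 126.06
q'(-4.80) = -104.44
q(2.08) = -22.58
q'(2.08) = -33.44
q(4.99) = -300.25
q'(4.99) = -174.34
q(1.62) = -10.28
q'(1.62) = -20.47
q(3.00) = -68.00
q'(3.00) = -67.00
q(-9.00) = 1168.00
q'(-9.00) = -427.00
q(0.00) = -2.00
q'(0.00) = 5.00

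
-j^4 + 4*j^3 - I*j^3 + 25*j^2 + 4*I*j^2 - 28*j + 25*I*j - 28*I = (j - 7)*(j + 4)*(-I*j + 1)*(-I*j + I)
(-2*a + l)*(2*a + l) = -4*a^2 + l^2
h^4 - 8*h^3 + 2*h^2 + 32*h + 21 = (h - 7)*(h - 3)*(h + 1)^2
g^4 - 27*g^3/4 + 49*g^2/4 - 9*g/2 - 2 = (g - 4)*(g - 2)*(g - 1)*(g + 1/4)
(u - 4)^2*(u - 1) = u^3 - 9*u^2 + 24*u - 16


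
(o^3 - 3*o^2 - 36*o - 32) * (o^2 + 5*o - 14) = o^5 + 2*o^4 - 65*o^3 - 170*o^2 + 344*o + 448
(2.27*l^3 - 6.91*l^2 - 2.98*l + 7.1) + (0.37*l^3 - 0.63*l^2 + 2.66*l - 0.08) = 2.64*l^3 - 7.54*l^2 - 0.32*l + 7.02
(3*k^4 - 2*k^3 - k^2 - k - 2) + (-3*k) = 3*k^4 - 2*k^3 - k^2 - 4*k - 2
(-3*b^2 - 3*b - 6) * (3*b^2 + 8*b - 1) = -9*b^4 - 33*b^3 - 39*b^2 - 45*b + 6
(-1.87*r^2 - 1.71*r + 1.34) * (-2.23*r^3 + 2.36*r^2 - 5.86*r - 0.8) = 4.1701*r^5 - 0.5999*r^4 + 3.9344*r^3 + 14.679*r^2 - 6.4844*r - 1.072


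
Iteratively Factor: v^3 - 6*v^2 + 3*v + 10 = (v - 5)*(v^2 - v - 2) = (v - 5)*(v - 2)*(v + 1)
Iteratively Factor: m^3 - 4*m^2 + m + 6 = (m - 3)*(m^2 - m - 2) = (m - 3)*(m - 2)*(m + 1)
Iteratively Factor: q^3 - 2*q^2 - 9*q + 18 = (q - 2)*(q^2 - 9) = (q - 2)*(q + 3)*(q - 3)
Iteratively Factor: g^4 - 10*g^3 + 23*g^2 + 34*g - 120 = (g - 5)*(g^3 - 5*g^2 - 2*g + 24) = (g - 5)*(g - 3)*(g^2 - 2*g - 8) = (g - 5)*(g - 4)*(g - 3)*(g + 2)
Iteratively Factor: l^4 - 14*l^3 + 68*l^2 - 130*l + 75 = (l - 1)*(l^3 - 13*l^2 + 55*l - 75) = (l - 3)*(l - 1)*(l^2 - 10*l + 25) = (l - 5)*(l - 3)*(l - 1)*(l - 5)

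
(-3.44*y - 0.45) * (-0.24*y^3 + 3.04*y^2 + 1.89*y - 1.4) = 0.8256*y^4 - 10.3496*y^3 - 7.8696*y^2 + 3.9655*y + 0.63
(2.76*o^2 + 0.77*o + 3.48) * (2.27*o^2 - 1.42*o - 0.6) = 6.2652*o^4 - 2.1713*o^3 + 5.1502*o^2 - 5.4036*o - 2.088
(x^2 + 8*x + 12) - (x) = x^2 + 7*x + 12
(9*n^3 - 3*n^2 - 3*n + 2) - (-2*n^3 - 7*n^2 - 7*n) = 11*n^3 + 4*n^2 + 4*n + 2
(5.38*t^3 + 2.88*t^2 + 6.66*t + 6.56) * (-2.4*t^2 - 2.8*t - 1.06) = -12.912*t^5 - 21.976*t^4 - 29.7508*t^3 - 37.4448*t^2 - 25.4276*t - 6.9536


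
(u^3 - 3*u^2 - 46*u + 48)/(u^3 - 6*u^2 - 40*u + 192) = (u - 1)/(u - 4)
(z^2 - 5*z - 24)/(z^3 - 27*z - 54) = (z - 8)/(z^2 - 3*z - 18)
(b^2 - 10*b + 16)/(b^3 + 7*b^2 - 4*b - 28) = (b - 8)/(b^2 + 9*b + 14)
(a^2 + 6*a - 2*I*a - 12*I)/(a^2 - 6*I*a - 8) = (a + 6)/(a - 4*I)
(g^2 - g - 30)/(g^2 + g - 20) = (g - 6)/(g - 4)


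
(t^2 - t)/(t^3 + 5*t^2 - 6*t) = 1/(t + 6)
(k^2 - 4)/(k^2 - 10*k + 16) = (k + 2)/(k - 8)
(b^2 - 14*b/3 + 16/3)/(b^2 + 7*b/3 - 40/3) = (b - 2)/(b + 5)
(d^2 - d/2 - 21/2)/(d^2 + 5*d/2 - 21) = (d + 3)/(d + 6)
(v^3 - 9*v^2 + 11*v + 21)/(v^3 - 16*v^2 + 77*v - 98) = (v^2 - 2*v - 3)/(v^2 - 9*v + 14)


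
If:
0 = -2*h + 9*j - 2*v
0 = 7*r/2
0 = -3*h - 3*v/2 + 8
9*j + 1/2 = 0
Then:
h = 67/12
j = -1/18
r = 0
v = -35/6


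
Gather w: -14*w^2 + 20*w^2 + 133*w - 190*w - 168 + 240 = 6*w^2 - 57*w + 72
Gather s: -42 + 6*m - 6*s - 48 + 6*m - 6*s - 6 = 12*m - 12*s - 96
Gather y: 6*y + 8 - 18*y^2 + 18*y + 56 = -18*y^2 + 24*y + 64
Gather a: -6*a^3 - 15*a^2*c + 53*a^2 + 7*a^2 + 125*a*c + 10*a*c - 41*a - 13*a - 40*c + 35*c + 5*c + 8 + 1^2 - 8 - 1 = -6*a^3 + a^2*(60 - 15*c) + a*(135*c - 54)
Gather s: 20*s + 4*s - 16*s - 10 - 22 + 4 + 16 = 8*s - 12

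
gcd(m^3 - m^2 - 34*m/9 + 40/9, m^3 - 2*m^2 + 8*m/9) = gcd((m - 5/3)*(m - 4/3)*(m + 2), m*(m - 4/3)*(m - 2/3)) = m - 4/3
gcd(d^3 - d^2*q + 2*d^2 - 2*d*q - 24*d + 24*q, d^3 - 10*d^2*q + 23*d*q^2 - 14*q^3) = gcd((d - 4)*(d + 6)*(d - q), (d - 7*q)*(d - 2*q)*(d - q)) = -d + q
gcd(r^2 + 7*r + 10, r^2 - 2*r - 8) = r + 2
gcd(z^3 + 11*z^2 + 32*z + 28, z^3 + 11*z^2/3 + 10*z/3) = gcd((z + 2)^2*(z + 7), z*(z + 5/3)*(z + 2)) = z + 2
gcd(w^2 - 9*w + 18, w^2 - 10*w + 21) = w - 3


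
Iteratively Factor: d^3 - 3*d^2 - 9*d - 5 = (d + 1)*(d^2 - 4*d - 5) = (d + 1)^2*(d - 5)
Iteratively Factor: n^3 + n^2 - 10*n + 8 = (n + 4)*(n^2 - 3*n + 2) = (n - 1)*(n + 4)*(n - 2)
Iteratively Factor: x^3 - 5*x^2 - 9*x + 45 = (x + 3)*(x^2 - 8*x + 15) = (x - 5)*(x + 3)*(x - 3)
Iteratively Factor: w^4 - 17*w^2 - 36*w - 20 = (w - 5)*(w^3 + 5*w^2 + 8*w + 4) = (w - 5)*(w + 2)*(w^2 + 3*w + 2) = (w - 5)*(w + 1)*(w + 2)*(w + 2)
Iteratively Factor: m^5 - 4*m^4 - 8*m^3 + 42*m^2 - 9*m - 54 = (m - 2)*(m^4 - 2*m^3 - 12*m^2 + 18*m + 27) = (m - 2)*(m + 1)*(m^3 - 3*m^2 - 9*m + 27) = (m - 3)*(m - 2)*(m + 1)*(m^2 - 9) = (m - 3)^2*(m - 2)*(m + 1)*(m + 3)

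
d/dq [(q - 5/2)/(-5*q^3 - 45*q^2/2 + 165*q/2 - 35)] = (8*q^3 - 12*q^2 - 90*q + 137)/(5*(4*q^6 + 36*q^5 - 51*q^4 - 538*q^3 + 1341*q^2 - 924*q + 196))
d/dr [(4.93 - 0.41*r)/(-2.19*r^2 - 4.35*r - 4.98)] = (-0.8979*r^2 + 21.5934*r + 23.4873)/(4.7961*r^4 + 19.053*r^3 + 40.7349*r^2 + 43.326*r + 24.8004)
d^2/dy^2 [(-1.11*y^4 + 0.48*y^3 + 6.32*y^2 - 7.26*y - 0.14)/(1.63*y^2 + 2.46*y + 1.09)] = (-5.898318*y^6 - 26.705268*y^5 - 52.136478*y^4 - 132.77982*y^3 - 77.70732*y^2 + 77.446548*y + 52.75454)/(4.330747*y^6 + 19.607922*y^5 + 38.280387*y^4 + 41.111028*y^3 + 25.598541*y^2 + 8.768178*y + 1.295029)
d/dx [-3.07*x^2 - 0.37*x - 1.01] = -6.14*x - 0.37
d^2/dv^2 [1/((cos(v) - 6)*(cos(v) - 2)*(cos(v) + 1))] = (12*sin(v)^6 + 112*sin(v)^4*cos(v) - 228*sin(v)^4 - 304*sin(v)^2*cos(v) + 454*sin(v)^2 + 3*cos(v)^6 - 35*cos(v)^5 - 38)/((cos(v) - 6)^3*(cos(v) - 2)^3*(cos(v) + 1)^3)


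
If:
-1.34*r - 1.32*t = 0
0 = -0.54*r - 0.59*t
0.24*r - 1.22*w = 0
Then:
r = 0.00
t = 0.00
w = 0.00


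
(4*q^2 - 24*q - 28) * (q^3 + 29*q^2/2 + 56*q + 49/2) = 4*q^5 + 34*q^4 - 152*q^3 - 1652*q^2 - 2156*q - 686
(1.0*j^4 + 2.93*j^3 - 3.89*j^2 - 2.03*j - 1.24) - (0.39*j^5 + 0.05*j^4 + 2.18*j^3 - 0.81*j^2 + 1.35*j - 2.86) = -0.39*j^5 + 0.95*j^4 + 0.75*j^3 - 3.08*j^2 - 3.38*j + 1.62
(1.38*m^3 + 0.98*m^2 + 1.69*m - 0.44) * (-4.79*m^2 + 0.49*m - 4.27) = -6.6102*m^5 - 4.018*m^4 - 13.5075*m^3 - 1.2489*m^2 - 7.4319*m + 1.8788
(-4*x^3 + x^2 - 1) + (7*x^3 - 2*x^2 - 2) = 3*x^3 - x^2 - 3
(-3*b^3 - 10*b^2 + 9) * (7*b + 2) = -21*b^4 - 76*b^3 - 20*b^2 + 63*b + 18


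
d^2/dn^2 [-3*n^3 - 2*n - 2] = -18*n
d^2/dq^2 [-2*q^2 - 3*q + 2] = -4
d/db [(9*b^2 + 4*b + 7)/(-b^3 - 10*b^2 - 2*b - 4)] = (9*b^4 + 8*b^3 + 43*b^2 + 68*b - 2)/(b^6 + 20*b^5 + 104*b^4 + 48*b^3 + 84*b^2 + 16*b + 16)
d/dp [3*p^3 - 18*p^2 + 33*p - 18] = 9*p^2 - 36*p + 33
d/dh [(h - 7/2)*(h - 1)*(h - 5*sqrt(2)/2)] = 3*h^2 - 9*h - 5*sqrt(2)*h + 7/2 + 45*sqrt(2)/4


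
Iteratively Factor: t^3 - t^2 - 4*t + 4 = (t - 2)*(t^2 + t - 2) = (t - 2)*(t + 2)*(t - 1)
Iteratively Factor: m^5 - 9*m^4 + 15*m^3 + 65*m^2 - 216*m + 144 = (m - 1)*(m^4 - 8*m^3 + 7*m^2 + 72*m - 144) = (m - 4)*(m - 1)*(m^3 - 4*m^2 - 9*m + 36) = (m - 4)^2*(m - 1)*(m^2 - 9) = (m - 4)^2*(m - 1)*(m + 3)*(m - 3)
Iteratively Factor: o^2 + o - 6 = (o - 2)*(o + 3)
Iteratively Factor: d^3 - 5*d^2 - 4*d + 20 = (d + 2)*(d^2 - 7*d + 10) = (d - 2)*(d + 2)*(d - 5)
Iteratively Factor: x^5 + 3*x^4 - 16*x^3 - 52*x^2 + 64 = (x - 4)*(x^4 + 7*x^3 + 12*x^2 - 4*x - 16) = (x - 4)*(x + 2)*(x^3 + 5*x^2 + 2*x - 8) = (x - 4)*(x + 2)*(x + 4)*(x^2 + x - 2) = (x - 4)*(x + 2)^2*(x + 4)*(x - 1)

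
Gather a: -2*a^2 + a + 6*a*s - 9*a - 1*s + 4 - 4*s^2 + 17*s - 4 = -2*a^2 + a*(6*s - 8) - 4*s^2 + 16*s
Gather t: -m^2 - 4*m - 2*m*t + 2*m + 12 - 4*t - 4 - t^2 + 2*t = -m^2 - 2*m - t^2 + t*(-2*m - 2) + 8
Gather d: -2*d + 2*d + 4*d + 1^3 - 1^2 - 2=4*d - 2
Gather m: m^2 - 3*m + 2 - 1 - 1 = m^2 - 3*m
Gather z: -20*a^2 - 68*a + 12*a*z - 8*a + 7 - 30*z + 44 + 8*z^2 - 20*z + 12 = -20*a^2 - 76*a + 8*z^2 + z*(12*a - 50) + 63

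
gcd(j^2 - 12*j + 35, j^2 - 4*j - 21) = j - 7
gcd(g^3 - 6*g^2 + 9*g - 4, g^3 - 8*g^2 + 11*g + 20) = g - 4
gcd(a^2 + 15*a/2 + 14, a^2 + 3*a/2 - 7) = a + 7/2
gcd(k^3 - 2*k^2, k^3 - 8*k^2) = k^2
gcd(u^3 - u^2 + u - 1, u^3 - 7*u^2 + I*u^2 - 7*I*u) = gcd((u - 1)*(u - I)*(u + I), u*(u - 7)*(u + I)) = u + I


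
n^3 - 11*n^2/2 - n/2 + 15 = (n - 5)*(n - 2)*(n + 3/2)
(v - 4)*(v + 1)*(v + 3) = v^3 - 13*v - 12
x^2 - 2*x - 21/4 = (x - 7/2)*(x + 3/2)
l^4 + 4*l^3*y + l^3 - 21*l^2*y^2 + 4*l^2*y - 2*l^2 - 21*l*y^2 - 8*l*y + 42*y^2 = (l - 1)*(l + 2)*(l - 3*y)*(l + 7*y)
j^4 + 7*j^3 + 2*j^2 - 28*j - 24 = (j - 2)*(j + 1)*(j + 2)*(j + 6)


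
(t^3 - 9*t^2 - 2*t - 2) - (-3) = t^3 - 9*t^2 - 2*t + 1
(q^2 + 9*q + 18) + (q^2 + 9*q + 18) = 2*q^2 + 18*q + 36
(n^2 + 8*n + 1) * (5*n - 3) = 5*n^3 + 37*n^2 - 19*n - 3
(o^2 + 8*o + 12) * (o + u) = o^3 + o^2*u + 8*o^2 + 8*o*u + 12*o + 12*u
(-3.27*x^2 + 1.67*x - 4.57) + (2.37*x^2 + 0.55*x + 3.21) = -0.9*x^2 + 2.22*x - 1.36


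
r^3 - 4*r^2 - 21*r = r*(r - 7)*(r + 3)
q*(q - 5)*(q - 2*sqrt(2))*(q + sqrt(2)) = q^4 - 5*q^3 - sqrt(2)*q^3 - 4*q^2 + 5*sqrt(2)*q^2 + 20*q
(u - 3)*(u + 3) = u^2 - 9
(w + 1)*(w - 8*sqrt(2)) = w^2 - 8*sqrt(2)*w + w - 8*sqrt(2)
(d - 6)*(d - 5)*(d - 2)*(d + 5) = d^4 - 8*d^3 - 13*d^2 + 200*d - 300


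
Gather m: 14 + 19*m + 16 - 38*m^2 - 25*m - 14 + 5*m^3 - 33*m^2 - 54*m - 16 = 5*m^3 - 71*m^2 - 60*m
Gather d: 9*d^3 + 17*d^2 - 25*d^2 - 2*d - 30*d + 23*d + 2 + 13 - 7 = 9*d^3 - 8*d^2 - 9*d + 8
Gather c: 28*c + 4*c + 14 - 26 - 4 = 32*c - 16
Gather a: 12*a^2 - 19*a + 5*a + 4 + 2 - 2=12*a^2 - 14*a + 4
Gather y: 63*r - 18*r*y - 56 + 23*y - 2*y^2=63*r - 2*y^2 + y*(23 - 18*r) - 56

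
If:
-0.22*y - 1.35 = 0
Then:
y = -6.14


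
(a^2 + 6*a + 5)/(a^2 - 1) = (a + 5)/(a - 1)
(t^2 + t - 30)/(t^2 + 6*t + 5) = (t^2 + t - 30)/(t^2 + 6*t + 5)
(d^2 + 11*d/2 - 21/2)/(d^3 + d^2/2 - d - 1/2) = (2*d^2 + 11*d - 21)/(2*d^3 + d^2 - 2*d - 1)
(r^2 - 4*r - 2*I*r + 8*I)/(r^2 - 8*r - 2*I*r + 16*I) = (r - 4)/(r - 8)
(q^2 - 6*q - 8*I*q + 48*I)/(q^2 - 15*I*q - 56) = (q - 6)/(q - 7*I)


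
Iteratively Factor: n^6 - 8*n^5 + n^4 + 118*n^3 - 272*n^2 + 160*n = (n + 4)*(n^5 - 12*n^4 + 49*n^3 - 78*n^2 + 40*n) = n*(n + 4)*(n^4 - 12*n^3 + 49*n^2 - 78*n + 40) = n*(n - 5)*(n + 4)*(n^3 - 7*n^2 + 14*n - 8) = n*(n - 5)*(n - 4)*(n + 4)*(n^2 - 3*n + 2) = n*(n - 5)*(n - 4)*(n - 1)*(n + 4)*(n - 2)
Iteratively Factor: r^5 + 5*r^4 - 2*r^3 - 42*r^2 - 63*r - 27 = (r + 3)*(r^4 + 2*r^3 - 8*r^2 - 18*r - 9) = (r + 1)*(r + 3)*(r^3 + r^2 - 9*r - 9) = (r + 1)*(r + 3)^2*(r^2 - 2*r - 3) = (r - 3)*(r + 1)*(r + 3)^2*(r + 1)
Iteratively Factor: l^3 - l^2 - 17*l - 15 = (l + 1)*(l^2 - 2*l - 15) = (l - 5)*(l + 1)*(l + 3)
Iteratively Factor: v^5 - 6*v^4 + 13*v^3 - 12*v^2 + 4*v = (v - 2)*(v^4 - 4*v^3 + 5*v^2 - 2*v) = (v - 2)*(v - 1)*(v^3 - 3*v^2 + 2*v) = (v - 2)^2*(v - 1)*(v^2 - v) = v*(v - 2)^2*(v - 1)*(v - 1)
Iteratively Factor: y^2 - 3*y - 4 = (y + 1)*(y - 4)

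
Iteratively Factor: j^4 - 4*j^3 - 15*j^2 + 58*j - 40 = (j + 4)*(j^3 - 8*j^2 + 17*j - 10) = (j - 1)*(j + 4)*(j^2 - 7*j + 10) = (j - 2)*(j - 1)*(j + 4)*(j - 5)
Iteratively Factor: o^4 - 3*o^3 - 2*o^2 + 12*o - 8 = (o + 2)*(o^3 - 5*o^2 + 8*o - 4) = (o - 2)*(o + 2)*(o^2 - 3*o + 2) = (o - 2)^2*(o + 2)*(o - 1)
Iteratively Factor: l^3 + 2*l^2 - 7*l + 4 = (l + 4)*(l^2 - 2*l + 1) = (l - 1)*(l + 4)*(l - 1)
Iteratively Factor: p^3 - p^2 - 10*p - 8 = (p - 4)*(p^2 + 3*p + 2) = (p - 4)*(p + 1)*(p + 2)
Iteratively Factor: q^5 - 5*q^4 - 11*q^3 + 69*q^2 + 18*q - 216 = (q + 2)*(q^4 - 7*q^3 + 3*q^2 + 63*q - 108) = (q + 2)*(q + 3)*(q^3 - 10*q^2 + 33*q - 36) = (q - 4)*(q + 2)*(q + 3)*(q^2 - 6*q + 9) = (q - 4)*(q - 3)*(q + 2)*(q + 3)*(q - 3)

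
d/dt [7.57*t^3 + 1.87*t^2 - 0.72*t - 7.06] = 22.71*t^2 + 3.74*t - 0.72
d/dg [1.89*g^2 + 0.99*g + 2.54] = 3.78*g + 0.99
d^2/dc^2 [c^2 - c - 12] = 2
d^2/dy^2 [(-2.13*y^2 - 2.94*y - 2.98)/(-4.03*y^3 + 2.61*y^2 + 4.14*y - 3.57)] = (69.186234*y^6 + 286.489476*y^5 + 608.455848*y^4 - 838.408626*y^3 - 565.00983*y^2 + 100.323432*y + 298.884006)/(65.450827*y^9 - 127.166247*y^8 - 119.353689*y^7 + 417.43503*y^6 - 102.690504*y^5 - 418.621041*y^4 + 314.579565*y^3 + 83.772549*y^2 - 158.291658*y + 45.499293)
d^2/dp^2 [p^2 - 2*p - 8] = 2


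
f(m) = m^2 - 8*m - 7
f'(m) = 2*m - 8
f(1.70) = -17.71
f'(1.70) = -4.60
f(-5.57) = 68.58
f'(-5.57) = -19.14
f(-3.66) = 35.68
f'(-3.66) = -15.32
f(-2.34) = 17.20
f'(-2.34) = -12.68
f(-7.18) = 101.99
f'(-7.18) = -22.36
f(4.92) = -22.15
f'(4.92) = 1.84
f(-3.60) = 34.76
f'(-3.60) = -15.20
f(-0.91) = 1.11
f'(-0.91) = -9.82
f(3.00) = -22.00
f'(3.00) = -2.00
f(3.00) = -22.00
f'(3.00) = -2.00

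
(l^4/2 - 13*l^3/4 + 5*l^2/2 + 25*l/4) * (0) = 0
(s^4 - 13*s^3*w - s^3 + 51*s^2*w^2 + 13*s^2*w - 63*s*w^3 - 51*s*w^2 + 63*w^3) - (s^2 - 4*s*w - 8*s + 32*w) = s^4 - 13*s^3*w - s^3 + 51*s^2*w^2 + 13*s^2*w - s^2 - 63*s*w^3 - 51*s*w^2 + 4*s*w + 8*s + 63*w^3 - 32*w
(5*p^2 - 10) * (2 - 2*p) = -10*p^3 + 10*p^2 + 20*p - 20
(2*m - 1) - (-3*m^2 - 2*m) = 3*m^2 + 4*m - 1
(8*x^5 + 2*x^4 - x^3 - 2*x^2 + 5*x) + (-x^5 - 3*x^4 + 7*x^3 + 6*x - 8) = 7*x^5 - x^4 + 6*x^3 - 2*x^2 + 11*x - 8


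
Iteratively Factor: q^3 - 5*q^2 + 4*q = (q)*(q^2 - 5*q + 4) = q*(q - 1)*(q - 4)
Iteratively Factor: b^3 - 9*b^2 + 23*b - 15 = (b - 1)*(b^2 - 8*b + 15) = (b - 5)*(b - 1)*(b - 3)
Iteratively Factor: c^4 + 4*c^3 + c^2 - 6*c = (c + 3)*(c^3 + c^2 - 2*c) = (c - 1)*(c + 3)*(c^2 + 2*c) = c*(c - 1)*(c + 3)*(c + 2)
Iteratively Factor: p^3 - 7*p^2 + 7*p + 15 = (p - 3)*(p^2 - 4*p - 5) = (p - 3)*(p + 1)*(p - 5)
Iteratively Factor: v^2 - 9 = (v + 3)*(v - 3)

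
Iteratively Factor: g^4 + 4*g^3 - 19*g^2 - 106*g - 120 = (g + 2)*(g^3 + 2*g^2 - 23*g - 60) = (g + 2)*(g + 3)*(g^2 - g - 20) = (g + 2)*(g + 3)*(g + 4)*(g - 5)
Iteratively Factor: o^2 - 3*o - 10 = (o - 5)*(o + 2)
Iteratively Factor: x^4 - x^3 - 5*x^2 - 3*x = (x)*(x^3 - x^2 - 5*x - 3) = x*(x - 3)*(x^2 + 2*x + 1) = x*(x - 3)*(x + 1)*(x + 1)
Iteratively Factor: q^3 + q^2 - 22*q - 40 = (q + 4)*(q^2 - 3*q - 10) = (q + 2)*(q + 4)*(q - 5)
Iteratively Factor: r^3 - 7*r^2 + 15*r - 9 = (r - 3)*(r^2 - 4*r + 3) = (r - 3)^2*(r - 1)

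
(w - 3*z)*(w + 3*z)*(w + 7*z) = w^3 + 7*w^2*z - 9*w*z^2 - 63*z^3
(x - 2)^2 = x^2 - 4*x + 4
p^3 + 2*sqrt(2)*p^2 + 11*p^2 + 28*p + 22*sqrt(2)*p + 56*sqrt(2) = (p + 4)*(p + 7)*(p + 2*sqrt(2))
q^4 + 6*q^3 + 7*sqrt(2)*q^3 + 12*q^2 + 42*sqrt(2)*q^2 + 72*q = q*(q + 6)*(q + sqrt(2))*(q + 6*sqrt(2))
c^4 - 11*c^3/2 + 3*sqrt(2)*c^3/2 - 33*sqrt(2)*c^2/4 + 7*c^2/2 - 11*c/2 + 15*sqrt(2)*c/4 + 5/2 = (c - 5)*(c - 1/2)*(c + sqrt(2)/2)*(c + sqrt(2))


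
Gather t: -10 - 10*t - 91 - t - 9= -11*t - 110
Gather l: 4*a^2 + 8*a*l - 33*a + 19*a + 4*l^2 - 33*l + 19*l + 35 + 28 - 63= 4*a^2 - 14*a + 4*l^2 + l*(8*a - 14)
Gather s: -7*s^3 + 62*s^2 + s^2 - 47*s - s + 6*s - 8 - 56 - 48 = -7*s^3 + 63*s^2 - 42*s - 112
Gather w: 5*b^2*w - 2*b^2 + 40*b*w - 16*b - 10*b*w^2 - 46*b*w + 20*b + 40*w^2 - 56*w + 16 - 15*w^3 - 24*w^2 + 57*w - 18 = -2*b^2 + 4*b - 15*w^3 + w^2*(16 - 10*b) + w*(5*b^2 - 6*b + 1) - 2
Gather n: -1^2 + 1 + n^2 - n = n^2 - n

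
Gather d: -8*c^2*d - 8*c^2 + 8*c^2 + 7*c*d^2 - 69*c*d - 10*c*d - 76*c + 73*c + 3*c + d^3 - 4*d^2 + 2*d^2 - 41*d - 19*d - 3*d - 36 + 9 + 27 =d^3 + d^2*(7*c - 2) + d*(-8*c^2 - 79*c - 63)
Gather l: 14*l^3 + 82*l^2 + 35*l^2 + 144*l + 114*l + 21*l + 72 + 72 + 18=14*l^3 + 117*l^2 + 279*l + 162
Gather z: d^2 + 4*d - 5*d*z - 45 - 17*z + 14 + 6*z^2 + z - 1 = d^2 + 4*d + 6*z^2 + z*(-5*d - 16) - 32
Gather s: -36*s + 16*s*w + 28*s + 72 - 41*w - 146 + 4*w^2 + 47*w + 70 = s*(16*w - 8) + 4*w^2 + 6*w - 4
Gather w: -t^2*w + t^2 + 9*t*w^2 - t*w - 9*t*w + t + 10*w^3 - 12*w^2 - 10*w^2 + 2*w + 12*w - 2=t^2 + t + 10*w^3 + w^2*(9*t - 22) + w*(-t^2 - 10*t + 14) - 2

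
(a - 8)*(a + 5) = a^2 - 3*a - 40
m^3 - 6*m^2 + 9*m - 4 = (m - 4)*(m - 1)^2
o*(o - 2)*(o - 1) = o^3 - 3*o^2 + 2*o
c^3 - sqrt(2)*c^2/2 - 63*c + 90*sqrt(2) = (c - 5*sqrt(2))*(c - 3*sqrt(2)/2)*(c + 6*sqrt(2))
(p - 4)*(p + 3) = p^2 - p - 12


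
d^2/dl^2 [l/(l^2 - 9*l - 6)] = 2*(-l*(2*l - 9)^2 + 3*(3 - l)*(-l^2 + 9*l + 6))/(-l^2 + 9*l + 6)^3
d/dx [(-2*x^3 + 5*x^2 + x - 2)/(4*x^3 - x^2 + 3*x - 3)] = (-18*x^4 - 20*x^3 + 58*x^2 - 34*x + 3)/(16*x^6 - 8*x^5 + 25*x^4 - 30*x^3 + 15*x^2 - 18*x + 9)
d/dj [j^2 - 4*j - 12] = 2*j - 4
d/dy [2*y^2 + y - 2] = 4*y + 1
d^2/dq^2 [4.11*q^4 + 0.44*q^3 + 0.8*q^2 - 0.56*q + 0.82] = 49.32*q^2 + 2.64*q + 1.6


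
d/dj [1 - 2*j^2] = -4*j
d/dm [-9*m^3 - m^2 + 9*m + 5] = -27*m^2 - 2*m + 9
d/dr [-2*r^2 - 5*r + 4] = -4*r - 5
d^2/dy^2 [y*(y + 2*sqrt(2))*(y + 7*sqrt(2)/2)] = 6*y + 11*sqrt(2)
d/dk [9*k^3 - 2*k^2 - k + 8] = 27*k^2 - 4*k - 1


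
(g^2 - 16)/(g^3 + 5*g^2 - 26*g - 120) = (g - 4)/(g^2 + g - 30)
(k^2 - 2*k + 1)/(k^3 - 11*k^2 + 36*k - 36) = (k^2 - 2*k + 1)/(k^3 - 11*k^2 + 36*k - 36)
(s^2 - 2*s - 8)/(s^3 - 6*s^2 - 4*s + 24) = (s - 4)/(s^2 - 8*s + 12)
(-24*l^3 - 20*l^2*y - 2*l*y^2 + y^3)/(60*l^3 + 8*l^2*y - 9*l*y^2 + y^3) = (2*l + y)/(-5*l + y)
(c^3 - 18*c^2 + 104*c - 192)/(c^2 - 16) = (c^2 - 14*c + 48)/(c + 4)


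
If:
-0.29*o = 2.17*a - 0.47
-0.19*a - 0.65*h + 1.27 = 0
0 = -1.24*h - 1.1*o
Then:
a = 0.49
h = 1.81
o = -2.04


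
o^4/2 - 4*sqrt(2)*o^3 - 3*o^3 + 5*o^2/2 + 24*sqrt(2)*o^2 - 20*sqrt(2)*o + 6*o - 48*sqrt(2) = (o/2 + 1/2)*(o - 4)*(o - 3)*(o - 8*sqrt(2))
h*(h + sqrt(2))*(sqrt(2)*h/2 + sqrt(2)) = sqrt(2)*h^3/2 + h^2 + sqrt(2)*h^2 + 2*h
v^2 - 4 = (v - 2)*(v + 2)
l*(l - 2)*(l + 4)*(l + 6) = l^4 + 8*l^3 + 4*l^2 - 48*l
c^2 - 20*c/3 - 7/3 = (c - 7)*(c + 1/3)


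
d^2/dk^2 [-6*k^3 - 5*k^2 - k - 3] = -36*k - 10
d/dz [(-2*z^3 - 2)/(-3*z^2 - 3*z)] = 2/3 - 2/(3*z^2)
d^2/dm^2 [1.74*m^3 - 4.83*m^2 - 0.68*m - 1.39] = 10.44*m - 9.66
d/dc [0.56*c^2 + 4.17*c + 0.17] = 1.12*c + 4.17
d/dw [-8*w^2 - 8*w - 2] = -16*w - 8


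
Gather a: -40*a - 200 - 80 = -40*a - 280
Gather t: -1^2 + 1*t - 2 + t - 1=2*t - 4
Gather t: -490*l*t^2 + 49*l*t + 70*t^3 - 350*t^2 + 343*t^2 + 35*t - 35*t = 49*l*t + 70*t^3 + t^2*(-490*l - 7)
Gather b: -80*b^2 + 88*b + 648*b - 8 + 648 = -80*b^2 + 736*b + 640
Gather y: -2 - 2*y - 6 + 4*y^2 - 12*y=4*y^2 - 14*y - 8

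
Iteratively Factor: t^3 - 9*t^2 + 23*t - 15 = (t - 3)*(t^2 - 6*t + 5) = (t - 5)*(t - 3)*(t - 1)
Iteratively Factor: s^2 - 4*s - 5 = (s - 5)*(s + 1)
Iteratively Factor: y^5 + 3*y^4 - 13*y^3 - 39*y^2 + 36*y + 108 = (y + 3)*(y^4 - 13*y^2 + 36) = (y + 2)*(y + 3)*(y^3 - 2*y^2 - 9*y + 18) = (y - 3)*(y + 2)*(y + 3)*(y^2 + y - 6) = (y - 3)*(y - 2)*(y + 2)*(y + 3)*(y + 3)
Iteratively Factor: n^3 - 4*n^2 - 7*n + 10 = (n + 2)*(n^2 - 6*n + 5) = (n - 1)*(n + 2)*(n - 5)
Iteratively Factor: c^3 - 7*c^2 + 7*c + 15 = (c - 3)*(c^2 - 4*c - 5) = (c - 3)*(c + 1)*(c - 5)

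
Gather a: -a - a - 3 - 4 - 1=-2*a - 8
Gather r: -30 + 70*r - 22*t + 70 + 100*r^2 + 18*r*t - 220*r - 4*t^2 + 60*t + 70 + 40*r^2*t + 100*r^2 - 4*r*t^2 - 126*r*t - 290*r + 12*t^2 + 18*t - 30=r^2*(40*t + 200) + r*(-4*t^2 - 108*t - 440) + 8*t^2 + 56*t + 80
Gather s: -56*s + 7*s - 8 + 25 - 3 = 14 - 49*s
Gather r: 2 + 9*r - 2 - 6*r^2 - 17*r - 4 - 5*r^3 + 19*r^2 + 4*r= -5*r^3 + 13*r^2 - 4*r - 4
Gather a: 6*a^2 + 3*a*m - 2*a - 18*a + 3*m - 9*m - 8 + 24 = 6*a^2 + a*(3*m - 20) - 6*m + 16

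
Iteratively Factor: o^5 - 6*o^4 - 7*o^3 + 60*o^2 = (o - 5)*(o^4 - o^3 - 12*o^2) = o*(o - 5)*(o^3 - o^2 - 12*o) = o^2*(o - 5)*(o^2 - o - 12) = o^2*(o - 5)*(o - 4)*(o + 3)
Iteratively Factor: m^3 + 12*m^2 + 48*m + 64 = (m + 4)*(m^2 + 8*m + 16) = (m + 4)^2*(m + 4)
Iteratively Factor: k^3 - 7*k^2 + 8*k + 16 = (k - 4)*(k^2 - 3*k - 4) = (k - 4)*(k + 1)*(k - 4)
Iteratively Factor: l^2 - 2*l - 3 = (l + 1)*(l - 3)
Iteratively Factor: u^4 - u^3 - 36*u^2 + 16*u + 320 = (u - 4)*(u^3 + 3*u^2 - 24*u - 80) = (u - 4)*(u + 4)*(u^2 - u - 20) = (u - 4)*(u + 4)^2*(u - 5)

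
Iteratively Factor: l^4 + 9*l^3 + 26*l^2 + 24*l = (l + 2)*(l^3 + 7*l^2 + 12*l) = (l + 2)*(l + 4)*(l^2 + 3*l) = l*(l + 2)*(l + 4)*(l + 3)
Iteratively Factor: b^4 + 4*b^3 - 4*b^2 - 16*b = (b)*(b^3 + 4*b^2 - 4*b - 16) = b*(b - 2)*(b^2 + 6*b + 8) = b*(b - 2)*(b + 4)*(b + 2)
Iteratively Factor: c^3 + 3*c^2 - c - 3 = (c + 3)*(c^2 - 1) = (c - 1)*(c + 3)*(c + 1)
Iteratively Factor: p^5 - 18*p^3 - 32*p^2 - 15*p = (p)*(p^4 - 18*p^2 - 32*p - 15) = p*(p + 1)*(p^3 - p^2 - 17*p - 15) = p*(p + 1)*(p + 3)*(p^2 - 4*p - 5) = p*(p - 5)*(p + 1)*(p + 3)*(p + 1)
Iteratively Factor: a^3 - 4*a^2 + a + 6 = (a - 2)*(a^2 - 2*a - 3) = (a - 2)*(a + 1)*(a - 3)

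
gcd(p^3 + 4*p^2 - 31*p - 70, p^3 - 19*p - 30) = p^2 - 3*p - 10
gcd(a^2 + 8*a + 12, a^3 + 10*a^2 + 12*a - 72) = a + 6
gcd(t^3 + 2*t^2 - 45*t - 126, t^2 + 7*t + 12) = t + 3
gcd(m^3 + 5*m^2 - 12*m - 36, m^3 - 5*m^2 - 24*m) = 1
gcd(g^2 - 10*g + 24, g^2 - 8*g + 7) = 1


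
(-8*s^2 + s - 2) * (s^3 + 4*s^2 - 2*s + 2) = -8*s^5 - 31*s^4 + 18*s^3 - 26*s^2 + 6*s - 4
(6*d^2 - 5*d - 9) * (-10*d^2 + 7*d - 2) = -60*d^4 + 92*d^3 + 43*d^2 - 53*d + 18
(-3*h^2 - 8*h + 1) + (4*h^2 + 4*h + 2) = h^2 - 4*h + 3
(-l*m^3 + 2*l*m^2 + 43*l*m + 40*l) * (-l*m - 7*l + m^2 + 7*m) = l^2*m^4 + 5*l^2*m^3 - 57*l^2*m^2 - 341*l^2*m - 280*l^2 - l*m^5 - 5*l*m^4 + 57*l*m^3 + 341*l*m^2 + 280*l*m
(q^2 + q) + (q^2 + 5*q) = 2*q^2 + 6*q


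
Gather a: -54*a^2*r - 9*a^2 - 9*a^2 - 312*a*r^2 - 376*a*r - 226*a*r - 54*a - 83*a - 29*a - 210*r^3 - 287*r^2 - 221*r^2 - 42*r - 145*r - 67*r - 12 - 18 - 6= a^2*(-54*r - 18) + a*(-312*r^2 - 602*r - 166) - 210*r^3 - 508*r^2 - 254*r - 36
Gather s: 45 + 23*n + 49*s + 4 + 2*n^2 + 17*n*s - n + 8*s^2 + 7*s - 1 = 2*n^2 + 22*n + 8*s^2 + s*(17*n + 56) + 48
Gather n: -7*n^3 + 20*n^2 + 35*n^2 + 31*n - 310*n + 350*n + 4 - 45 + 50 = -7*n^3 + 55*n^2 + 71*n + 9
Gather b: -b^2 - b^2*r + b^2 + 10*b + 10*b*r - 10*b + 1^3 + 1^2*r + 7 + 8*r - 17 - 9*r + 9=-b^2*r + 10*b*r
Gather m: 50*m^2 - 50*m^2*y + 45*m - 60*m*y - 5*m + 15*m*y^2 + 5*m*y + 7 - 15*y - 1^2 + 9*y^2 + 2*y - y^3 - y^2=m^2*(50 - 50*y) + m*(15*y^2 - 55*y + 40) - y^3 + 8*y^2 - 13*y + 6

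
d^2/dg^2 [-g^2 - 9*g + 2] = -2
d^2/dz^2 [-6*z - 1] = 0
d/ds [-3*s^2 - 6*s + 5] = -6*s - 6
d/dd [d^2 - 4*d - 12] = 2*d - 4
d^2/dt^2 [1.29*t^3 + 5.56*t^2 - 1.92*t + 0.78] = 7.74*t + 11.12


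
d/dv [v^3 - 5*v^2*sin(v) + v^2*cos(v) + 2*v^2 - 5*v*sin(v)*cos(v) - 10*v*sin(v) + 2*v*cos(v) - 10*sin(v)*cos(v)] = -v^2*sin(v) - 5*v^2*cos(v) + 3*v^2 - 12*v*sin(v) - 8*v*cos(v) - 5*v*cos(2*v) + 4*v - 10*sin(v) - 5*sin(2*v)/2 + 2*cos(v) - 10*cos(2*v)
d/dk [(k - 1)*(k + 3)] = 2*k + 2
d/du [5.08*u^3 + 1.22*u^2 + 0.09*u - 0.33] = 15.24*u^2 + 2.44*u + 0.09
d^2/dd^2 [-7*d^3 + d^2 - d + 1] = 2 - 42*d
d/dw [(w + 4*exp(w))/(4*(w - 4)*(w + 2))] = (w^2*exp(w) - w^2/4 - 4*w*exp(w) - 6*exp(w) - 2)/(w^4 - 4*w^3 - 12*w^2 + 32*w + 64)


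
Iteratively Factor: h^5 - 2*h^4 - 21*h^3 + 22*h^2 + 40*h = (h + 4)*(h^4 - 6*h^3 + 3*h^2 + 10*h) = (h - 5)*(h + 4)*(h^3 - h^2 - 2*h) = (h - 5)*(h - 2)*(h + 4)*(h^2 + h) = h*(h - 5)*(h - 2)*(h + 4)*(h + 1)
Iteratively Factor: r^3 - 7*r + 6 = (r + 3)*(r^2 - 3*r + 2) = (r - 2)*(r + 3)*(r - 1)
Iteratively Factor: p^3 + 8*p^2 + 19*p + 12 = (p + 1)*(p^2 + 7*p + 12) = (p + 1)*(p + 3)*(p + 4)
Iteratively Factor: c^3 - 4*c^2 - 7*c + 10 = (c + 2)*(c^2 - 6*c + 5) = (c - 1)*(c + 2)*(c - 5)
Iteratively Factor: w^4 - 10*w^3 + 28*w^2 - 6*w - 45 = (w - 3)*(w^3 - 7*w^2 + 7*w + 15) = (w - 3)*(w + 1)*(w^2 - 8*w + 15) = (w - 3)^2*(w + 1)*(w - 5)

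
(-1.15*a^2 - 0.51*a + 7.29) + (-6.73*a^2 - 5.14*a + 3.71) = -7.88*a^2 - 5.65*a + 11.0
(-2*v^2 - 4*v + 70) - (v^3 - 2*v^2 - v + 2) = -v^3 - 3*v + 68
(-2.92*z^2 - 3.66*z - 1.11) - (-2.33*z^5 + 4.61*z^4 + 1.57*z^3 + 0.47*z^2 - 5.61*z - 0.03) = 2.33*z^5 - 4.61*z^4 - 1.57*z^3 - 3.39*z^2 + 1.95*z - 1.08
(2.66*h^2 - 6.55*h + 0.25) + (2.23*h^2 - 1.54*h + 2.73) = 4.89*h^2 - 8.09*h + 2.98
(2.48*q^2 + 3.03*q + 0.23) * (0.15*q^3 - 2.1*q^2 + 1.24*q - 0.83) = 0.372*q^5 - 4.7535*q^4 - 3.2533*q^3 + 1.2158*q^2 - 2.2297*q - 0.1909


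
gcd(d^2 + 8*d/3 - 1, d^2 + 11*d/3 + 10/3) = 1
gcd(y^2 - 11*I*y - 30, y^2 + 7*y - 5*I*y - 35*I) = y - 5*I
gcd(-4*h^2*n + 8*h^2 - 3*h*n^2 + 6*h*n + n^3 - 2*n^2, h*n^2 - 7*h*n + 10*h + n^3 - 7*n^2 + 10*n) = h*n - 2*h + n^2 - 2*n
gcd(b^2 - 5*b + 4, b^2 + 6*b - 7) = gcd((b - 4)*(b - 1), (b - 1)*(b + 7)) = b - 1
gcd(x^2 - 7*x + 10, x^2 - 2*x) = x - 2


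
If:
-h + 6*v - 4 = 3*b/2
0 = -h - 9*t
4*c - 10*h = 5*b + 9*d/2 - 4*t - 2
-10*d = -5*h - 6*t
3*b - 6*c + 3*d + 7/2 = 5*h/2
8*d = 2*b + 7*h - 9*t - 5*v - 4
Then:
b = -174368/2601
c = -375067/10404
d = 1950/289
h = 4500/289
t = -500/289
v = -35108/2601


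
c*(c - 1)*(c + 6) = c^3 + 5*c^2 - 6*c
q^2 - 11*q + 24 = (q - 8)*(q - 3)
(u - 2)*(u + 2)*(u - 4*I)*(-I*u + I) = -I*u^4 - 4*u^3 + I*u^3 + 4*u^2 + 4*I*u^2 + 16*u - 4*I*u - 16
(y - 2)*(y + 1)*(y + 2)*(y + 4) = y^4 + 5*y^3 - 20*y - 16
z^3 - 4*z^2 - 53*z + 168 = (z - 8)*(z - 3)*(z + 7)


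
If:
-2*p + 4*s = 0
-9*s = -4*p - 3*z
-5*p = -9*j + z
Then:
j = 31*z/9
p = 6*z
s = 3*z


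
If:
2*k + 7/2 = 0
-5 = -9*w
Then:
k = -7/4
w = 5/9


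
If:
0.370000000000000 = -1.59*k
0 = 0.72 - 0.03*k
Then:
No Solution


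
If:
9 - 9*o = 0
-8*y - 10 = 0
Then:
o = 1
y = -5/4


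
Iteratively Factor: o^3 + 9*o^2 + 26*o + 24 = (o + 4)*(o^2 + 5*o + 6) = (o + 2)*(o + 4)*(o + 3)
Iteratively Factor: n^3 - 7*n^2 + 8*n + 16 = (n + 1)*(n^2 - 8*n + 16) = (n - 4)*(n + 1)*(n - 4)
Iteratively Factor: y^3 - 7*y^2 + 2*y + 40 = (y + 2)*(y^2 - 9*y + 20) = (y - 5)*(y + 2)*(y - 4)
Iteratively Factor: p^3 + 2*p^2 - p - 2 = (p - 1)*(p^2 + 3*p + 2) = (p - 1)*(p + 1)*(p + 2)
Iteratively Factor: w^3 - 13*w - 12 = (w + 3)*(w^2 - 3*w - 4) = (w + 1)*(w + 3)*(w - 4)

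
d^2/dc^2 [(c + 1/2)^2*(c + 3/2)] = 6*c + 5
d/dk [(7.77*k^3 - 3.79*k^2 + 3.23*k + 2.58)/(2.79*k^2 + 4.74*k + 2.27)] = (21.6783*k^4 + 73.6596*k^3 + 25.9374*k^2 - 31.603*k - 4.8971)/(7.7841*k^4 + 26.4492*k^3 + 35.1342*k^2 + 21.5196*k + 5.1529)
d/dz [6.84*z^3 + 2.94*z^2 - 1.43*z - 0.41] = 20.52*z^2 + 5.88*z - 1.43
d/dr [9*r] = 9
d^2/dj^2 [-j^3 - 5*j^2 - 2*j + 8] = -6*j - 10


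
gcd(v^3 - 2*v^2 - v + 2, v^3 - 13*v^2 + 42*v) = 1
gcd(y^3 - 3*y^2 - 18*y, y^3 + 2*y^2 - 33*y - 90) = y^2 - 3*y - 18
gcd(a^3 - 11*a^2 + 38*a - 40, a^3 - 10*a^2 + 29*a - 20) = a^2 - 9*a + 20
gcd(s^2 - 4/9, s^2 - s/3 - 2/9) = s - 2/3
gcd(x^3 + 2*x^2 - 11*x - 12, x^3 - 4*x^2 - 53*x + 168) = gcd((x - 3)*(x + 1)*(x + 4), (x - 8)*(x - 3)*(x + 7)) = x - 3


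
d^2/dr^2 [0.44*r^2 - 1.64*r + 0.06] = 0.880000000000000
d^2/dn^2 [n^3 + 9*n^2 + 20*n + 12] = 6*n + 18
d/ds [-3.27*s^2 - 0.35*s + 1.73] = -6.54*s - 0.35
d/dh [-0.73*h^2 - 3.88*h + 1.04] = -1.46*h - 3.88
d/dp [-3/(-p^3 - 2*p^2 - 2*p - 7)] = 3*(-3*p^2 - 4*p - 2)/(p^3 + 2*p^2 + 2*p + 7)^2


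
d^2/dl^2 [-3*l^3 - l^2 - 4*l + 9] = -18*l - 2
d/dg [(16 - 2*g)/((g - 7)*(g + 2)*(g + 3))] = 4*(g^3 - 13*g^2 + 16*g + 137)/(g^6 - 4*g^5 - 54*g^4 + 32*g^3 + 1009*g^2 + 2436*g + 1764)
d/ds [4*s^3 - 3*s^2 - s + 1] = 12*s^2 - 6*s - 1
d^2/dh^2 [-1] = 0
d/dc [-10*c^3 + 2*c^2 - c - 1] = -30*c^2 + 4*c - 1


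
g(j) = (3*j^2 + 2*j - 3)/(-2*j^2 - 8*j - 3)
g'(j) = (4*j + 8)*(3*j^2 + 2*j - 3)/(-2*j^2 - 8*j - 3)^2 + (6*j + 2)/(-2*j^2 - 8*j - 3)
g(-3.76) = -26.68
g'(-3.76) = -139.97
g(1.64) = -0.39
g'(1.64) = -0.29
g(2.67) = -0.61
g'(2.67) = -0.17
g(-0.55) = -4.02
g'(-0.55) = -30.93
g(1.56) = -0.36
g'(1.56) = -0.30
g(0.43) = 0.23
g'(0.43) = -1.00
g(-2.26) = 1.60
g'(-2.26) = -2.72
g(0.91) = -0.11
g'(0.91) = -0.52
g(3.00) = -0.67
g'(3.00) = -0.15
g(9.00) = -1.09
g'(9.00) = -0.03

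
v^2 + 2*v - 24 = (v - 4)*(v + 6)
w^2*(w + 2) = w^3 + 2*w^2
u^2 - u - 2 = (u - 2)*(u + 1)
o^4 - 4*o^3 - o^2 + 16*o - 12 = (o - 3)*(o - 2)*(o - 1)*(o + 2)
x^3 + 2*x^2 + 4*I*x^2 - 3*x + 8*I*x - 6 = (x + 2)*(x + I)*(x + 3*I)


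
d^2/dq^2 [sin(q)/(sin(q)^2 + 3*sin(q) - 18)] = (-sin(q)^5 + 3*sin(q)^4 - 106*sin(q)^3 - 54*sin(q)^2 - 216*sin(q) + 108)/((sin(q) - 3)^3*(sin(q) + 6)^3)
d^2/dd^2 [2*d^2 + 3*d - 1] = 4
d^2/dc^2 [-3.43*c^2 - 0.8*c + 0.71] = -6.86000000000000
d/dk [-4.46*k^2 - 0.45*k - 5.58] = -8.92*k - 0.45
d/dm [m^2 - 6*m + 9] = 2*m - 6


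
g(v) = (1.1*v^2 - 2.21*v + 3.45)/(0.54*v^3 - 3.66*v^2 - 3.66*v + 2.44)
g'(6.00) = -0.58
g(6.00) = -0.86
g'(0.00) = 1.22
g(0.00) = 1.41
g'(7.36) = -27.22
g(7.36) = -6.26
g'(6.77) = -2.17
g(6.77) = -1.73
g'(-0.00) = 1.22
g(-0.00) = 1.41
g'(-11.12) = -0.01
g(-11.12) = -0.14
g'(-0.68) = -2.41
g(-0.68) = 1.78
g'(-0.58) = -1.63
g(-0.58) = 1.58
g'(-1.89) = -2.54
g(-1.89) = -1.57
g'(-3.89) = -0.13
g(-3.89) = -0.41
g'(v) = (2.2*v - 2.21)/(0.54*v^3 - 3.66*v^2 - 3.66*v + 2.44) + (-1.62*v^2 + 7.32*v + 3.66)*(1.1*v^2 - 2.21*v + 3.45)/(0.54*v^3 - 3.66*v^2 - 3.66*v + 2.44)^2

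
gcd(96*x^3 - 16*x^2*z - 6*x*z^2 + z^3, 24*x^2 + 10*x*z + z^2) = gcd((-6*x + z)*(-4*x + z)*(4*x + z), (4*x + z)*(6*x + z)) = 4*x + z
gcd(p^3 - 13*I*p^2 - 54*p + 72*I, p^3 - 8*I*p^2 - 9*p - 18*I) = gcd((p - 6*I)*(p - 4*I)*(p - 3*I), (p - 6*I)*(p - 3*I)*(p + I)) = p^2 - 9*I*p - 18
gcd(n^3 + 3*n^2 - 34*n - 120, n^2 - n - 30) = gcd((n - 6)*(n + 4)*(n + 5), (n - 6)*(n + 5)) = n^2 - n - 30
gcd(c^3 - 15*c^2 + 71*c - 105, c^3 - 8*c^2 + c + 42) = c^2 - 10*c + 21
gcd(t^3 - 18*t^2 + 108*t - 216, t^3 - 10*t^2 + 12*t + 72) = t^2 - 12*t + 36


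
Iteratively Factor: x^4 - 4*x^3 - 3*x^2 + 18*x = (x)*(x^3 - 4*x^2 - 3*x + 18) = x*(x - 3)*(x^2 - x - 6) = x*(x - 3)^2*(x + 2)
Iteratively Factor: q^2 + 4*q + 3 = (q + 3)*(q + 1)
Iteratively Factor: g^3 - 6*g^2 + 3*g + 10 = (g + 1)*(g^2 - 7*g + 10) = (g - 5)*(g + 1)*(g - 2)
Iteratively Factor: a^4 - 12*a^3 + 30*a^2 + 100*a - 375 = (a - 5)*(a^3 - 7*a^2 - 5*a + 75) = (a - 5)*(a + 3)*(a^2 - 10*a + 25) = (a - 5)^2*(a + 3)*(a - 5)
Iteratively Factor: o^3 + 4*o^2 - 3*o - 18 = (o + 3)*(o^2 + o - 6) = (o + 3)^2*(o - 2)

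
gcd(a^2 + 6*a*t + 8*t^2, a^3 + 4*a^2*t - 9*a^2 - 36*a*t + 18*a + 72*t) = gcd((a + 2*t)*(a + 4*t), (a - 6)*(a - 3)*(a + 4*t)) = a + 4*t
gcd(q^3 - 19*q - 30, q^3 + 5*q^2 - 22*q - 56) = q + 2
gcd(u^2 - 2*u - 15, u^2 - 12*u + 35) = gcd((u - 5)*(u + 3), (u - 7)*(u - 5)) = u - 5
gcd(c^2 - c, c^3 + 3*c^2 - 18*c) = c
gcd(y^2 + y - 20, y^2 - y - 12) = y - 4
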